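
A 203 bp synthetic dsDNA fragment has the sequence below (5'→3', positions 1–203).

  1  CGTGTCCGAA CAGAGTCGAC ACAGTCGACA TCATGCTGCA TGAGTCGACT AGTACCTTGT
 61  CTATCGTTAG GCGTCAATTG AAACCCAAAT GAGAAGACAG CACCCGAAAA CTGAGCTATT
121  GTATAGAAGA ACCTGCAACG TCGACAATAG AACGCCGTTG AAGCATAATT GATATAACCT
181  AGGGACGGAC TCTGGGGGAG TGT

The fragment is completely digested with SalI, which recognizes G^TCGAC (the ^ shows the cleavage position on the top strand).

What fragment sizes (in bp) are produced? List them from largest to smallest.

SalI sites (GTCGAC) start at positions 15, 24, 44, 140.
SalI cuts after the first base of each site, so after positions 15, 24, 44, 140.
Linear molecule, 4 cuts → 5 fragments:
  1–15 → 15 bp
  16–24 → 9 bp
  25–44 → 20 bp
  45–140 → 96 bp
  141–203 → 63 bp
Sorted largest to smallest: 96, 63, 20, 15, 9 bp.

96, 63, 20, 15, 9 bp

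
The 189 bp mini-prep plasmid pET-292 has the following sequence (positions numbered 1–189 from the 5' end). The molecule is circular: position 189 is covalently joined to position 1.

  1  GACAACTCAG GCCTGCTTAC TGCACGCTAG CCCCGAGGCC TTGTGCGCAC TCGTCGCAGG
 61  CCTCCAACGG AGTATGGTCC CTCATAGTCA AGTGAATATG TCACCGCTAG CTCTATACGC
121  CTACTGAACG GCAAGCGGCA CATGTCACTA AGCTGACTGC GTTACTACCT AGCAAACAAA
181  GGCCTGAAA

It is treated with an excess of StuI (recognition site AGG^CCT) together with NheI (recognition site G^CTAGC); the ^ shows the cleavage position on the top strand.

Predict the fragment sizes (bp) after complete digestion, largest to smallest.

76, 46, 22, 18, 15, 12 bp

StuI sites (AGGCCT) start at positions 9, 36, 58, 180.
StuI cuts after base 3 of each site, so after positions 11, 38, 60, 182.
NheI sites (GCTAGC) start at positions 26, 106.
NheI cuts after the first base of each site, so after positions 26, 106.
Combined cut positions: 11, 26, 38, 60, 106, 182.
Circular molecule, 6 cuts → 6 fragments:
  12–26 → 15 bp
  27–38 → 12 bp
  39–60 → 22 bp
  61–106 → 46 bp
  107–182 → 76 bp
  183–189 then 1–11 → 7 + 11 = 18 bp
Sorted largest to smallest: 76, 46, 22, 18, 15, 12 bp.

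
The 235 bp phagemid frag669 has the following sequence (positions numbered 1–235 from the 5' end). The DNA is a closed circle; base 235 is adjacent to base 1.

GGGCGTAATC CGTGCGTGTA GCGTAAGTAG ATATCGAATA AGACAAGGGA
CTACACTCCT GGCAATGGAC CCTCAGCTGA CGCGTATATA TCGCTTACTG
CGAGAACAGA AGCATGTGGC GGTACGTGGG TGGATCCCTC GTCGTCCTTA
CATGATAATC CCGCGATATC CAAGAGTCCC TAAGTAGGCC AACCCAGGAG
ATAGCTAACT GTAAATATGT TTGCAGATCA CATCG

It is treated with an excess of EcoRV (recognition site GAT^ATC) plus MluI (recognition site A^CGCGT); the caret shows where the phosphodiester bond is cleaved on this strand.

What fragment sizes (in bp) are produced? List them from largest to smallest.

EcoRV sites (GATATC) start at positions 30, 165.
EcoRV cuts after base 3 of each site, so after positions 32, 167.
The MluI site (ACGCGT) starts at position 80.
MluI cuts after the first base of each site, so after position 80.
Combined cut positions: 32, 80, 167.
Circular molecule, 3 cuts → 3 fragments:
  33–80 → 48 bp
  81–167 → 87 bp
  168–235 then 1–32 → 68 + 32 = 100 bp
Sorted largest to smallest: 100, 87, 48 bp.

100, 87, 48 bp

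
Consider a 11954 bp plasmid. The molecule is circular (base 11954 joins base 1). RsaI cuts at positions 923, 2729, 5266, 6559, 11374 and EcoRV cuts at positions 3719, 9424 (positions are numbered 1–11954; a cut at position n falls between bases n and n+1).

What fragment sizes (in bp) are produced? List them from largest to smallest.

Combined cut positions (sorted): 923, 2729, 3719, 5266, 6559, 9424, 11374.
Circular molecule, 7 cuts → 7 fragments:
  2729 − 923 = 1806 bp
  3719 − 2729 = 990 bp
  5266 − 3719 = 1547 bp
  6559 − 5266 = 1293 bp
  9424 − 6559 = 2865 bp
  11374 − 9424 = 1950 bp
  wrap: 11954 − 11374 + 923 = 1503 bp
Sorted largest to smallest: 2865, 1950, 1806, 1547, 1503, 1293, 990 bp.

2865, 1950, 1806, 1547, 1503, 1293, 990 bp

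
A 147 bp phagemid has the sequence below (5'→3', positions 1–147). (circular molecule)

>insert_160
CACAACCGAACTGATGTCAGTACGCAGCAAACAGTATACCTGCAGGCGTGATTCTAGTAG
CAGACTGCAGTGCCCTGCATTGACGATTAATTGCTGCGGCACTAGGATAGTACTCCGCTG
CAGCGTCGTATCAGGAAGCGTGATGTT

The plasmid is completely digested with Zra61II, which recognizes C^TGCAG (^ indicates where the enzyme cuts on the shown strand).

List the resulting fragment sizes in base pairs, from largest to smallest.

Zra61II sites (CTGCAG) start at positions 40, 65, 118.
Zra61II cuts after the first base of each site, so after positions 40, 65, 118.
Circular molecule, 3 cuts → 3 fragments:
  41–65 → 25 bp
  66–118 → 53 bp
  119–147 then 1–40 → 29 + 40 = 69 bp
Sorted largest to smallest: 69, 53, 25 bp.

69, 53, 25 bp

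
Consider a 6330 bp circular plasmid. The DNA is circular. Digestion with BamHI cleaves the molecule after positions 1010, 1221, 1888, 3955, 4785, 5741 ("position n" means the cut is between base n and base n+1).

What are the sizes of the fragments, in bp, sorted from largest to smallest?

Circular molecule, 6 cuts → 6 fragments:
  1221 − 1010 = 211 bp
  1888 − 1221 = 667 bp
  3955 − 1888 = 2067 bp
  4785 − 3955 = 830 bp
  5741 − 4785 = 956 bp
  wrap: 6330 − 5741 + 1010 = 1599 bp
Sorted largest to smallest: 2067, 1599, 956, 830, 667, 211 bp.

2067, 1599, 956, 830, 667, 211 bp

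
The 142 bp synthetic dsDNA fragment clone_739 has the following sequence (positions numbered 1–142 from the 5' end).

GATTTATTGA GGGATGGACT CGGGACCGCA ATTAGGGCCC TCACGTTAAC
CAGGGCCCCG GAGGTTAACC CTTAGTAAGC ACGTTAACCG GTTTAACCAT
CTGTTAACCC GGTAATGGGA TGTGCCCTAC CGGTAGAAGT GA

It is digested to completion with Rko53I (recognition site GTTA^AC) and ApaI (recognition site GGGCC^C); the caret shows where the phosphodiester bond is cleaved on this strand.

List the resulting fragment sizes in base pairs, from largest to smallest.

39, 36, 20, 19, 10, 9, 9 bp

Rko53I sites (GTTAAC) start at positions 45, 64, 83, 103.
Rko53I cuts after base 4 of each site, so after positions 48, 67, 86, 106.
ApaI sites (GGGCCC) start at positions 35, 53.
ApaI cuts after base 5 of each site (before the last base), so after positions 39, 57.
Combined cut positions: 39, 48, 57, 67, 86, 106.
Linear molecule, 6 cuts → 7 fragments:
  1–39 → 39 bp
  40–48 → 9 bp
  49–57 → 9 bp
  58–67 → 10 bp
  68–86 → 19 bp
  87–106 → 20 bp
  107–142 → 36 bp
Sorted largest to smallest: 39, 36, 20, 19, 10, 9, 9 bp.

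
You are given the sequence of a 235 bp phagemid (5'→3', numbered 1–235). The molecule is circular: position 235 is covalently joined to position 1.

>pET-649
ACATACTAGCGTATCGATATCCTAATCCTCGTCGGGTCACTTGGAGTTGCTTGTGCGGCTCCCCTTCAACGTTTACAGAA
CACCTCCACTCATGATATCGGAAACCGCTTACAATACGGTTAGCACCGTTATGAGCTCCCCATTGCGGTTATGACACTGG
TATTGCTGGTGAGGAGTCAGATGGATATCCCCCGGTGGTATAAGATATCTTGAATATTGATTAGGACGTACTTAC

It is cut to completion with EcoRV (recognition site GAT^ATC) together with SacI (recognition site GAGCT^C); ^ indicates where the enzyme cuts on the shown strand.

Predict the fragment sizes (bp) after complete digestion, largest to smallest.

EcoRV sites (GATATC) start at positions 16, 94, 184, 204.
EcoRV cuts after base 3 of each site, so after positions 18, 96, 186, 206.
The SacI site (GAGCTC) starts at position 133.
SacI cuts after base 5 of each site (before the last base), so after position 137.
Combined cut positions: 18, 96, 137, 186, 206.
Circular molecule, 5 cuts → 5 fragments:
  19–96 → 78 bp
  97–137 → 41 bp
  138–186 → 49 bp
  187–206 → 20 bp
  207–235 then 1–18 → 29 + 18 = 47 bp
Sorted largest to smallest: 78, 49, 47, 41, 20 bp.

78, 49, 47, 41, 20 bp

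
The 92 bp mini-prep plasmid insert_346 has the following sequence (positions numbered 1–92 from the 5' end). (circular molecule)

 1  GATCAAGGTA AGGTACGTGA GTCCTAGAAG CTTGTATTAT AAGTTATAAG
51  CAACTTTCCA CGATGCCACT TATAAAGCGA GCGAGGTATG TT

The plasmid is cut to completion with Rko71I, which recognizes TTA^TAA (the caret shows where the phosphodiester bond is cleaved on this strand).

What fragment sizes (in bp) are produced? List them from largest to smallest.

59, 26, 7 bp

Rko71I sites (TTATAA) start at positions 37, 44, 70.
Rko71I cuts after base 3 of each site, so after positions 39, 46, 72.
Circular molecule, 3 cuts → 3 fragments:
  40–46 → 7 bp
  47–72 → 26 bp
  73–92 then 1–39 → 20 + 39 = 59 bp
Sorted largest to smallest: 59, 26, 7 bp.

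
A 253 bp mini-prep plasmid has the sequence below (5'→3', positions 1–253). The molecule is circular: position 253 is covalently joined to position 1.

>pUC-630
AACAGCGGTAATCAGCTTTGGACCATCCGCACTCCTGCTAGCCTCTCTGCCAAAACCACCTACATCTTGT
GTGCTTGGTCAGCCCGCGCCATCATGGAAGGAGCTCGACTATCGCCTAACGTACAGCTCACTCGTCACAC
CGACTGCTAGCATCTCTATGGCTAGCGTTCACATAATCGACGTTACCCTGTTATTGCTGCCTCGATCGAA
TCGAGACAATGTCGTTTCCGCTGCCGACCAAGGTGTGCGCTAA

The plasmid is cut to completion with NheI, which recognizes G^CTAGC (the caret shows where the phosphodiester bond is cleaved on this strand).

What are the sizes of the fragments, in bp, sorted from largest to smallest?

129, 109, 15 bp

NheI sites (GCTAGC) start at positions 37, 146, 161.
NheI cuts after the first base of each site, so after positions 37, 146, 161.
Circular molecule, 3 cuts → 3 fragments:
  38–146 → 109 bp
  147–161 → 15 bp
  162–253 then 1–37 → 92 + 37 = 129 bp
Sorted largest to smallest: 129, 109, 15 bp.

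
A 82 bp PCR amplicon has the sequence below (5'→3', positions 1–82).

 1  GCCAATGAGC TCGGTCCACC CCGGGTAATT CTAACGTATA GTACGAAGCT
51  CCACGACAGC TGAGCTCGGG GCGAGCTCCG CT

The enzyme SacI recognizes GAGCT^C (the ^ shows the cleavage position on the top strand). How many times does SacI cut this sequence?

GAGCTC occurs starting at positions 7, 62, 73.
SacI cuts at 3 sites.

3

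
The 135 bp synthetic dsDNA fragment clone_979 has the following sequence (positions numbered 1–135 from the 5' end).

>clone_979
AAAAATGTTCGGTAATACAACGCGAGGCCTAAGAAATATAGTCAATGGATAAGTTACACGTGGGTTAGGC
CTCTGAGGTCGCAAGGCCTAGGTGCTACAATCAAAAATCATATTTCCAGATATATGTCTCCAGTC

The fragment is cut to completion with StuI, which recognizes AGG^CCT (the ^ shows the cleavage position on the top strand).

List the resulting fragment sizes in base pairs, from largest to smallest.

StuI sites (AGGCCT) start at positions 25, 67, 84.
StuI cuts after base 3 of each site, so after positions 27, 69, 86.
Linear molecule, 3 cuts → 4 fragments:
  1–27 → 27 bp
  28–69 → 42 bp
  70–86 → 17 bp
  87–135 → 49 bp
Sorted largest to smallest: 49, 42, 27, 17 bp.

49, 42, 27, 17 bp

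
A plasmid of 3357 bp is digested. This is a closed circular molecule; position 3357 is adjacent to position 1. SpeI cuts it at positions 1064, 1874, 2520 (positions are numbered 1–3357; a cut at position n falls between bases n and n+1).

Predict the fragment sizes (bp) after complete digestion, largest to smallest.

Circular molecule, 3 cuts → 3 fragments:
  1874 − 1064 = 810 bp
  2520 − 1874 = 646 bp
  wrap: 3357 − 2520 + 1064 = 1901 bp
Sorted largest to smallest: 1901, 810, 646 bp.

1901, 810, 646 bp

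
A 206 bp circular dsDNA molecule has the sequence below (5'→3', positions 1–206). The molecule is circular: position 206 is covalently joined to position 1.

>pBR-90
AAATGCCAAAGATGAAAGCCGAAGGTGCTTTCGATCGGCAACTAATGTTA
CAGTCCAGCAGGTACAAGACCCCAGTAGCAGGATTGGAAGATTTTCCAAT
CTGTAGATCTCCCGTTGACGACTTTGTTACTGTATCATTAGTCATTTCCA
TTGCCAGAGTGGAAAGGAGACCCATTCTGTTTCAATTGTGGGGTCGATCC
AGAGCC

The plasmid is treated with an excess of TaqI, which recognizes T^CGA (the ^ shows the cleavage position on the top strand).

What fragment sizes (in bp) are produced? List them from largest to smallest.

TaqI sites (TCGA) start at positions 31, 194.
TaqI cuts after the first base of each site, so after positions 31, 194.
Circular molecule, 2 cuts → 2 fragments:
  32–194 → 163 bp
  195–206 then 1–31 → 12 + 31 = 43 bp
Sorted largest to smallest: 163, 43 bp.

163, 43 bp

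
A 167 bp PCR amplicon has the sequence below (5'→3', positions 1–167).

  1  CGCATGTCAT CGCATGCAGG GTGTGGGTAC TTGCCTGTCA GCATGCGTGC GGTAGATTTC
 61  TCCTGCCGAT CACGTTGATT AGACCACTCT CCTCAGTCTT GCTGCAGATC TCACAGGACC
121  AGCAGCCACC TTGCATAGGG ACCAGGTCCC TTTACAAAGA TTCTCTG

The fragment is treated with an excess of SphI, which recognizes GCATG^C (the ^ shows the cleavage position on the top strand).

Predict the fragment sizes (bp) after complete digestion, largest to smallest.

SphI sites (GCATGC) start at positions 12, 41.
SphI cuts after base 5 of each site (before the last base), so after positions 16, 45.
Linear molecule, 2 cuts → 3 fragments:
  1–16 → 16 bp
  17–45 → 29 bp
  46–167 → 122 bp
Sorted largest to smallest: 122, 29, 16 bp.

122, 29, 16 bp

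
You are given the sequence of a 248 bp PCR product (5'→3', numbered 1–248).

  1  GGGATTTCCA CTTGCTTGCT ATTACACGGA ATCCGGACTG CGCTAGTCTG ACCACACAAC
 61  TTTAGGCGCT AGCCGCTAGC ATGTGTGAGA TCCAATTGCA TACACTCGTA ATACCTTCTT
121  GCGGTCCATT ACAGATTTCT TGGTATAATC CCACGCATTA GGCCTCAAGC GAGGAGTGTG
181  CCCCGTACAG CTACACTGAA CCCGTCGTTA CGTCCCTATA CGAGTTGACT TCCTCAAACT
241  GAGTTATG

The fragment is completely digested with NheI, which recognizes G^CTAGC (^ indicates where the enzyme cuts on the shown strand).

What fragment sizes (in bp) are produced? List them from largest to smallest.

NheI sites (GCTAGC) start at positions 68, 75.
NheI cuts after the first base of each site, so after positions 68, 75.
Linear molecule, 2 cuts → 3 fragments:
  1–68 → 68 bp
  69–75 → 7 bp
  76–248 → 173 bp
Sorted largest to smallest: 173, 68, 7 bp.

173, 68, 7 bp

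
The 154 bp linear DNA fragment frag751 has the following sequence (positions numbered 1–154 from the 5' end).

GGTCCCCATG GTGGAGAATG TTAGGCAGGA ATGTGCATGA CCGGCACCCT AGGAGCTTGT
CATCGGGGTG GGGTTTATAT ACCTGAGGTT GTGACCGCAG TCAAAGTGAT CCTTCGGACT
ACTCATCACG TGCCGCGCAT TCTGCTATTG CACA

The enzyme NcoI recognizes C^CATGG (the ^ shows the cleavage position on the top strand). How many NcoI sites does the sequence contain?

1

CCATGG occurs starting at position 6.
NcoI cuts at 1 site.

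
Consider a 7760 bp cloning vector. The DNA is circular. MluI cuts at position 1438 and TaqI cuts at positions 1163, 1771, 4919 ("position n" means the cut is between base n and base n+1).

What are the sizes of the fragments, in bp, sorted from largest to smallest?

Combined cut positions (sorted): 1163, 1438, 1771, 4919.
Circular molecule, 4 cuts → 4 fragments:
  1438 − 1163 = 275 bp
  1771 − 1438 = 333 bp
  4919 − 1771 = 3148 bp
  wrap: 7760 − 4919 + 1163 = 4004 bp
Sorted largest to smallest: 4004, 3148, 333, 275 bp.

4004, 3148, 333, 275 bp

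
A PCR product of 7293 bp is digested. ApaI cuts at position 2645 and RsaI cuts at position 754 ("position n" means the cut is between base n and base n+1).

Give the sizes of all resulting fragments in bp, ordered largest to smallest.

4648, 1891, 754 bp

Combined cut positions (sorted): 754, 2645.
Linear molecule, 2 cuts → 3 fragments:
  754 − 0 = 754 bp
  2645 − 754 = 1891 bp
  7293 − 2645 = 4648 bp
Sorted largest to smallest: 4648, 1891, 754 bp.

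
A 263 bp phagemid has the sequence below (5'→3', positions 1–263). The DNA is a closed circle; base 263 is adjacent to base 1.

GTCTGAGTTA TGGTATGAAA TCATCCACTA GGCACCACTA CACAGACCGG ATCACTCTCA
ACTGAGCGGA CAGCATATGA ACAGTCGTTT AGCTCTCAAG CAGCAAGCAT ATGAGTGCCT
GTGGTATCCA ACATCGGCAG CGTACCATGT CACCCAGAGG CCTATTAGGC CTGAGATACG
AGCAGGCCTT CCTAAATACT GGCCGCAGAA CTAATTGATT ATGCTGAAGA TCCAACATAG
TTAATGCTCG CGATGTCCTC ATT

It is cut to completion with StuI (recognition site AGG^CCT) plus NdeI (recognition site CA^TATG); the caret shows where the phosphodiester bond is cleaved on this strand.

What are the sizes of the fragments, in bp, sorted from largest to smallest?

152, 51, 34, 17, 9 bp

StuI sites (AGGCCT) start at positions 158, 167, 184.
StuI cuts after base 3 of each site, so after positions 160, 169, 186.
NdeI sites (CATATG) start at positions 74, 108.
NdeI cuts after base 2 of each site, so after positions 75, 109.
Combined cut positions: 75, 109, 160, 169, 186.
Circular molecule, 5 cuts → 5 fragments:
  76–109 → 34 bp
  110–160 → 51 bp
  161–169 → 9 bp
  170–186 → 17 bp
  187–263 then 1–75 → 77 + 75 = 152 bp
Sorted largest to smallest: 152, 51, 34, 17, 9 bp.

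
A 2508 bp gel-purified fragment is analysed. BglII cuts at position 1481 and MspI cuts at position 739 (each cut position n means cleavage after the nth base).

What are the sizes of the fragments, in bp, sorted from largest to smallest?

Combined cut positions (sorted): 739, 1481.
Linear molecule, 2 cuts → 3 fragments:
  739 − 0 = 739 bp
  1481 − 739 = 742 bp
  2508 − 1481 = 1027 bp
Sorted largest to smallest: 1027, 742, 739 bp.

1027, 742, 739 bp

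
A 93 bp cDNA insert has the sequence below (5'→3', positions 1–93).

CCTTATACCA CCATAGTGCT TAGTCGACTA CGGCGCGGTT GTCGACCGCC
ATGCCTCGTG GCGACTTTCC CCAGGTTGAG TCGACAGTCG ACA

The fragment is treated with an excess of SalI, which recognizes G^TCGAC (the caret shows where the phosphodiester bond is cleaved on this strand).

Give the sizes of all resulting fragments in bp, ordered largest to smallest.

39, 23, 18, 7, 6 bp

SalI sites (GTCGAC) start at positions 23, 41, 80, 87.
SalI cuts after the first base of each site, so after positions 23, 41, 80, 87.
Linear molecule, 4 cuts → 5 fragments:
  1–23 → 23 bp
  24–41 → 18 bp
  42–80 → 39 bp
  81–87 → 7 bp
  88–93 → 6 bp
Sorted largest to smallest: 39, 23, 18, 7, 6 bp.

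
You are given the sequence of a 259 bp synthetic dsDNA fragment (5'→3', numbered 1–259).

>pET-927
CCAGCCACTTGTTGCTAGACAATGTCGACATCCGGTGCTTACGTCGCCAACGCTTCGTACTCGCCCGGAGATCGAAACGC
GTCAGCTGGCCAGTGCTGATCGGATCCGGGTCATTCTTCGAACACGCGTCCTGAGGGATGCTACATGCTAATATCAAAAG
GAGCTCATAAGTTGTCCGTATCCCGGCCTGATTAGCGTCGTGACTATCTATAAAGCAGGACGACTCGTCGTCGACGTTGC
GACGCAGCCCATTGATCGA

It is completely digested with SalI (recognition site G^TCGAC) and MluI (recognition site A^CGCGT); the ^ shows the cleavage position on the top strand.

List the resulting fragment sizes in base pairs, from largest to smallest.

106, 53, 47, 29, 24 bp

SalI sites (GTCGAC) start at positions 24, 230.
SalI cuts after the first base of each site, so after positions 24, 230.
MluI sites (ACGCGT) start at positions 77, 124.
MluI cuts after the first base of each site, so after positions 77, 124.
Combined cut positions: 24, 77, 124, 230.
Linear molecule, 4 cuts → 5 fragments:
  1–24 → 24 bp
  25–77 → 53 bp
  78–124 → 47 bp
  125–230 → 106 bp
  231–259 → 29 bp
Sorted largest to smallest: 106, 53, 47, 29, 24 bp.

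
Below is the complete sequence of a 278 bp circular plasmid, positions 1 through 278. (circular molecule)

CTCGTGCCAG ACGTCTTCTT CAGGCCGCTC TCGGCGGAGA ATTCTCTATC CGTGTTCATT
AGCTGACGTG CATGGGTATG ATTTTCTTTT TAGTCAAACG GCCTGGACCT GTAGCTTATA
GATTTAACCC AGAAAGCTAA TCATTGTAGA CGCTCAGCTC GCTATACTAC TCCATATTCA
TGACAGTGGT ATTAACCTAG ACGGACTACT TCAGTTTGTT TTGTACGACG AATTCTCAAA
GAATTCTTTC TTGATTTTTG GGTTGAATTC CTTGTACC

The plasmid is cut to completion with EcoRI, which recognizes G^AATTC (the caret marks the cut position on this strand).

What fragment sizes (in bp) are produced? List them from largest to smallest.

EcoRI sites (GAATTC) start at positions 39, 230, 241, 265.
EcoRI cuts after the first base of each site, so after positions 39, 230, 241, 265.
Circular molecule, 4 cuts → 4 fragments:
  40–230 → 191 bp
  231–241 → 11 bp
  242–265 → 24 bp
  266–278 then 1–39 → 13 + 39 = 52 bp
Sorted largest to smallest: 191, 52, 24, 11 bp.

191, 52, 24, 11 bp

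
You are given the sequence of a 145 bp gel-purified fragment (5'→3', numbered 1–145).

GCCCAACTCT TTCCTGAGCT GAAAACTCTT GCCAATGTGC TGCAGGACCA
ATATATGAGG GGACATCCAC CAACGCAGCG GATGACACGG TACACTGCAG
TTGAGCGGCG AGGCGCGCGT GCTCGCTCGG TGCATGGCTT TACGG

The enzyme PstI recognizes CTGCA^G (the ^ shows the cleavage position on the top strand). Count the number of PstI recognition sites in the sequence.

2

CTGCAG occurs starting at positions 40, 95.
PstI cuts at 2 sites.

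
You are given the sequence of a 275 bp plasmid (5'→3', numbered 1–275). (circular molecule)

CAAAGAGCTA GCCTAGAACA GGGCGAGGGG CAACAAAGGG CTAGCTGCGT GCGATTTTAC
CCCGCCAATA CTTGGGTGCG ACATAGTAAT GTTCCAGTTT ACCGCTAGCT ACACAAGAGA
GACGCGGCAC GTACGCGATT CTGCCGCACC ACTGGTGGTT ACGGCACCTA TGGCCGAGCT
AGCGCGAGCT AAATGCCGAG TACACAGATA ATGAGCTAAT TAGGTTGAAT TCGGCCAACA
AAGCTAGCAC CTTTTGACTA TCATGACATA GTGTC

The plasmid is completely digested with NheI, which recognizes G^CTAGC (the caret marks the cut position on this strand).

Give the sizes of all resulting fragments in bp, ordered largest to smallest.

74, 65, 64, 39, 33 bp

NheI sites (GCTAGC) start at positions 7, 40, 104, 178, 243.
NheI cuts after the first base of each site, so after positions 7, 40, 104, 178, 243.
Circular molecule, 5 cuts → 5 fragments:
  8–40 → 33 bp
  41–104 → 64 bp
  105–178 → 74 bp
  179–243 → 65 bp
  244–275 then 1–7 → 32 + 7 = 39 bp
Sorted largest to smallest: 74, 65, 64, 39, 33 bp.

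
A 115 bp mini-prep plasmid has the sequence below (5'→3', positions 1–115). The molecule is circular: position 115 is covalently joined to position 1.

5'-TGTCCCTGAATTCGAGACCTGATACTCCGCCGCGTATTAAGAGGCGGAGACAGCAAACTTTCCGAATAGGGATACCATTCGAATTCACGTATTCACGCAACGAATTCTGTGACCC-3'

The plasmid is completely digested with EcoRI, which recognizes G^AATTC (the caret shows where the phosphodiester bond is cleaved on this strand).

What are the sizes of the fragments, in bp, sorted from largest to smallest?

EcoRI sites (GAATTC) start at positions 8, 81, 102.
EcoRI cuts after the first base of each site, so after positions 8, 81, 102.
Circular molecule, 3 cuts → 3 fragments:
  9–81 → 73 bp
  82–102 → 21 bp
  103–115 then 1–8 → 13 + 8 = 21 bp
Sorted largest to smallest: 73, 21, 21 bp.

73, 21, 21 bp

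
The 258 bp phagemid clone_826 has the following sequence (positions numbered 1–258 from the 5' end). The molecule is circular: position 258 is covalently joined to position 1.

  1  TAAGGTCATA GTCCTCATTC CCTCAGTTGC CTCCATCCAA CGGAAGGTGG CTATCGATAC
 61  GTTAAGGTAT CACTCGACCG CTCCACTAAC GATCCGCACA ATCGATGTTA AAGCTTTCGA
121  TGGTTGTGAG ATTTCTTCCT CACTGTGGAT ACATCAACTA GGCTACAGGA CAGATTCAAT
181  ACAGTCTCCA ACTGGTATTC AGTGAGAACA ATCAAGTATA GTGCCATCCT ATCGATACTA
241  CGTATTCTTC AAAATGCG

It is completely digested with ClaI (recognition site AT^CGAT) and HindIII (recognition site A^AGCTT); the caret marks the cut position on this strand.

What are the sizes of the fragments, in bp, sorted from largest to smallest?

ClaI sites (ATCGAT) start at positions 53, 101, 231.
ClaI cuts after base 2 of each site, so after positions 54, 102, 232.
The HindIII site (AAGCTT) starts at position 111.
HindIII cuts after the first base of each site, so after position 111.
Combined cut positions: 54, 102, 111, 232.
Circular molecule, 4 cuts → 4 fragments:
  55–102 → 48 bp
  103–111 → 9 bp
  112–232 → 121 bp
  233–258 then 1–54 → 26 + 54 = 80 bp
Sorted largest to smallest: 121, 80, 48, 9 bp.

121, 80, 48, 9 bp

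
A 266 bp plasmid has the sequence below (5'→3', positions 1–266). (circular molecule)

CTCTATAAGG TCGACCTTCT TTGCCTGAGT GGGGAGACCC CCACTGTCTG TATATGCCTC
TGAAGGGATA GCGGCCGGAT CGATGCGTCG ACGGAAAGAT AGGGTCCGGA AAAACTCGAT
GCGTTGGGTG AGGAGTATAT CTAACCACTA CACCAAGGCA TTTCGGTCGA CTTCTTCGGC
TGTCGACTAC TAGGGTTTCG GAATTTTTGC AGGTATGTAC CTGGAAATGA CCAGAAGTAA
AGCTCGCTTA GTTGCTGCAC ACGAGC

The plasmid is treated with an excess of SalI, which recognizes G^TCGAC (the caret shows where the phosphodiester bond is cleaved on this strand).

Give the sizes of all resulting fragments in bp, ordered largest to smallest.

94, 79, 77, 16 bp

SalI sites (GTCGAC) start at positions 10, 87, 166, 182.
SalI cuts after the first base of each site, so after positions 10, 87, 166, 182.
Circular molecule, 4 cuts → 4 fragments:
  11–87 → 77 bp
  88–166 → 79 bp
  167–182 → 16 bp
  183–266 then 1–10 → 84 + 10 = 94 bp
Sorted largest to smallest: 94, 79, 77, 16 bp.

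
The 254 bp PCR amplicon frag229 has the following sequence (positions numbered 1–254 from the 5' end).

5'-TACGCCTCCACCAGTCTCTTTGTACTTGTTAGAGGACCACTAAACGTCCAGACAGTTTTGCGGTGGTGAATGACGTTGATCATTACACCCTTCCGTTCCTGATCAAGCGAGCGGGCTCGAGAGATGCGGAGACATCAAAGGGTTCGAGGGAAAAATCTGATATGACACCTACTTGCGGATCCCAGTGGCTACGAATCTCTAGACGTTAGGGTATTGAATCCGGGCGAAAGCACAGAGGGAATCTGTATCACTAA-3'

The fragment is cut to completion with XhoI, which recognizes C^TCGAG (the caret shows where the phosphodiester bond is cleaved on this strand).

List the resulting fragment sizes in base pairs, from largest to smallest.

The XhoI site (CTCGAG) starts at position 116.
XhoI cuts after the first base of each site, so after position 116.
Linear molecule, 1 cut → 2 fragments:
  1–116 → 116 bp
  117–254 → 138 bp
Sorted largest to smallest: 138, 116 bp.

138, 116 bp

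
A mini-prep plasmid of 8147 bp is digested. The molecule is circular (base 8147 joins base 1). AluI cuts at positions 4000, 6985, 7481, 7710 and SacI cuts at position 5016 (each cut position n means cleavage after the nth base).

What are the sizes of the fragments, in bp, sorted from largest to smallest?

Combined cut positions (sorted): 4000, 5016, 6985, 7481, 7710.
Circular molecule, 5 cuts → 5 fragments:
  5016 − 4000 = 1016 bp
  6985 − 5016 = 1969 bp
  7481 − 6985 = 496 bp
  7710 − 7481 = 229 bp
  wrap: 8147 − 7710 + 4000 = 4437 bp
Sorted largest to smallest: 4437, 1969, 1016, 496, 229 bp.

4437, 1969, 1016, 496, 229 bp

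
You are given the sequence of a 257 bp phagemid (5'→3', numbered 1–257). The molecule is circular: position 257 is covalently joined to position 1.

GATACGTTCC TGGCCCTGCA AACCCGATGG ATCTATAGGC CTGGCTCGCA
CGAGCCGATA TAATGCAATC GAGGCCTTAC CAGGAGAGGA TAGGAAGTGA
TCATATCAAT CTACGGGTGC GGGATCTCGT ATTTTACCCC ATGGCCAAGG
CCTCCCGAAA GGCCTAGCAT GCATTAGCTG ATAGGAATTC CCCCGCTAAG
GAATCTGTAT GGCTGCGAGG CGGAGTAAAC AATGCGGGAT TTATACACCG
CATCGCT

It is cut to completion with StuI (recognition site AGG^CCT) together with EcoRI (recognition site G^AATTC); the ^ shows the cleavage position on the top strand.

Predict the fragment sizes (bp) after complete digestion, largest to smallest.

StuI sites (AGGCCT) start at positions 37, 72, 148, 160.
StuI cuts after base 3 of each site, so after positions 39, 74, 150, 162.
The EcoRI site (GAATTC) starts at position 185.
EcoRI cuts after the first base of each site, so after position 185.
Combined cut positions: 39, 74, 150, 162, 185.
Circular molecule, 5 cuts → 5 fragments:
  40–74 → 35 bp
  75–150 → 76 bp
  151–162 → 12 bp
  163–185 → 23 bp
  186–257 then 1–39 → 72 + 39 = 111 bp
Sorted largest to smallest: 111, 76, 35, 23, 12 bp.

111, 76, 35, 23, 12 bp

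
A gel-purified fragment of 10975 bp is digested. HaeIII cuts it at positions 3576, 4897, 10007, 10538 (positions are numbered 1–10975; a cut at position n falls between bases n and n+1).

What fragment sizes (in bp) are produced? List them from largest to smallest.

5110, 3576, 1321, 531, 437 bp

Linear molecule, 4 cuts → 5 fragments:
  3576 − 0 = 3576 bp
  4897 − 3576 = 1321 bp
  10007 − 4897 = 5110 bp
  10538 − 10007 = 531 bp
  10975 − 10538 = 437 bp
Sorted largest to smallest: 5110, 3576, 1321, 531, 437 bp.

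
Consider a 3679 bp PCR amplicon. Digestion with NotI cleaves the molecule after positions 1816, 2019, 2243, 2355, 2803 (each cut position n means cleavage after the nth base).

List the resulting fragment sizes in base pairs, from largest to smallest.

Linear molecule, 5 cuts → 6 fragments:
  1816 − 0 = 1816 bp
  2019 − 1816 = 203 bp
  2243 − 2019 = 224 bp
  2355 − 2243 = 112 bp
  2803 − 2355 = 448 bp
  3679 − 2803 = 876 bp
Sorted largest to smallest: 1816, 876, 448, 224, 203, 112 bp.

1816, 876, 448, 224, 203, 112 bp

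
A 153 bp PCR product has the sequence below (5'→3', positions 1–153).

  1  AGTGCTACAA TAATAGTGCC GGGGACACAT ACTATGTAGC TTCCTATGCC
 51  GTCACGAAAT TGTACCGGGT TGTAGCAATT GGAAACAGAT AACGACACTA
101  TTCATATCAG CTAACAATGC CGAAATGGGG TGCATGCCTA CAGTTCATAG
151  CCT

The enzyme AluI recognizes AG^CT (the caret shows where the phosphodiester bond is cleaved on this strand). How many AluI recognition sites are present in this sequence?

2

AGCT occurs starting at positions 38, 109.
AluI cuts at 2 sites.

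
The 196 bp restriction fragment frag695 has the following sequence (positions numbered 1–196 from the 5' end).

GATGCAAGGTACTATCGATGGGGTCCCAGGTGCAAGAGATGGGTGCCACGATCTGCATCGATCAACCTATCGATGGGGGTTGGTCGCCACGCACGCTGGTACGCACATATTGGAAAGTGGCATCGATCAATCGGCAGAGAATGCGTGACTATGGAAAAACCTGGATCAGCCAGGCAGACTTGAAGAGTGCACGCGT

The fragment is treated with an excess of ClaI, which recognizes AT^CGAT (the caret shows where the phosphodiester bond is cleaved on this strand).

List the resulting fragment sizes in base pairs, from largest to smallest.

ClaI sites (ATCGAT) start at positions 14, 57, 69, 122.
ClaI cuts after base 2 of each site, so after positions 15, 58, 70, 123.
Linear molecule, 4 cuts → 5 fragments:
  1–15 → 15 bp
  16–58 → 43 bp
  59–70 → 12 bp
  71–123 → 53 bp
  124–196 → 73 bp
Sorted largest to smallest: 73, 53, 43, 15, 12 bp.

73, 53, 43, 15, 12 bp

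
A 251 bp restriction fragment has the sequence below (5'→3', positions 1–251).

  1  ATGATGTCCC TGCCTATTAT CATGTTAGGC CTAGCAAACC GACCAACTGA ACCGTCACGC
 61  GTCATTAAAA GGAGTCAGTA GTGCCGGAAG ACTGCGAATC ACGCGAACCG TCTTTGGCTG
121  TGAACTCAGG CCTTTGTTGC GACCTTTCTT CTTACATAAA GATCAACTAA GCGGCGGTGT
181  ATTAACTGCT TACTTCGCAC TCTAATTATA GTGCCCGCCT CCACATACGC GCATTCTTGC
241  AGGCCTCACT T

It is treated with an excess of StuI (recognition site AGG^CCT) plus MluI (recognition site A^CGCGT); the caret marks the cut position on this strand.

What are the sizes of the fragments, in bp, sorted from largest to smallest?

113, 73, 29, 28, 8 bp

StuI sites (AGGCCT) start at positions 27, 128, 241.
StuI cuts after base 3 of each site, so after positions 29, 130, 243.
The MluI site (ACGCGT) starts at position 57.
MluI cuts after the first base of each site, so after position 57.
Combined cut positions: 29, 57, 130, 243.
Linear molecule, 4 cuts → 5 fragments:
  1–29 → 29 bp
  30–57 → 28 bp
  58–130 → 73 bp
  131–243 → 113 bp
  244–251 → 8 bp
Sorted largest to smallest: 113, 73, 29, 28, 8 bp.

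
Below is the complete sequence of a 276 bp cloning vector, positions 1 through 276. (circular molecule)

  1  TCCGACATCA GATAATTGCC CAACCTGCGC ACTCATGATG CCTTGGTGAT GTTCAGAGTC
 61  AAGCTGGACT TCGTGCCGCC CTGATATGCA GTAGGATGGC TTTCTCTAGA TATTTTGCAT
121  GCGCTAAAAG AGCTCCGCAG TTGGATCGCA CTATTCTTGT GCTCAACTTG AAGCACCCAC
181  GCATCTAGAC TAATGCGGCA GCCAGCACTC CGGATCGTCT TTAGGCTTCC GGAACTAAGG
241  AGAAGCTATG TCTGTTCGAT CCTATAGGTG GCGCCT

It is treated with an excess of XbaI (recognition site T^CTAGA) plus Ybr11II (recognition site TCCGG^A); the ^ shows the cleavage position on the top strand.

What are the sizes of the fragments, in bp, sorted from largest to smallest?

149, 79, 29, 19 bp

XbaI sites (TCTAGA) start at positions 105, 184.
XbaI cuts after the first base of each site, so after positions 105, 184.
Ybr11II sites (TCCGGA) start at positions 209, 228.
Ybr11II cuts after base 5 of each site (before the last base), so after positions 213, 232.
Combined cut positions: 105, 184, 213, 232.
Circular molecule, 4 cuts → 4 fragments:
  106–184 → 79 bp
  185–213 → 29 bp
  214–232 → 19 bp
  233–276 then 1–105 → 44 + 105 = 149 bp
Sorted largest to smallest: 149, 79, 29, 19 bp.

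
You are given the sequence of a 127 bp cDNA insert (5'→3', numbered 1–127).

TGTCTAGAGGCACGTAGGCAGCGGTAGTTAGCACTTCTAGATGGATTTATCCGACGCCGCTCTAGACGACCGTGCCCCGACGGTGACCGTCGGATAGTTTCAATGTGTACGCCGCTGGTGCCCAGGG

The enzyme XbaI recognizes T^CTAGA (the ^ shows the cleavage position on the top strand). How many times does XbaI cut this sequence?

TCTAGA occurs starting at positions 3, 36, 61.
XbaI cuts at 3 sites.

3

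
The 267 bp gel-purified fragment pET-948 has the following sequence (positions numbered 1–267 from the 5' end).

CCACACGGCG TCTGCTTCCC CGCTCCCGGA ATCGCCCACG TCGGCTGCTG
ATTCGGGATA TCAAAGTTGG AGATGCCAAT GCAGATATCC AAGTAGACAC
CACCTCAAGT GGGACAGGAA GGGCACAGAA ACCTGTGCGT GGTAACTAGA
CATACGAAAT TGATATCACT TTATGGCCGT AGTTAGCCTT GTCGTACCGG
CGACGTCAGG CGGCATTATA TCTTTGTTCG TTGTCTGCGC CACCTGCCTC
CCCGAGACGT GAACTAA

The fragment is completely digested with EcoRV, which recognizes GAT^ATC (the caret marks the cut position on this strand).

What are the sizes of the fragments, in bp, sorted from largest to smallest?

EcoRV sites (GATATC) start at positions 57, 84, 162.
EcoRV cuts after base 3 of each site, so after positions 59, 86, 164.
Linear molecule, 3 cuts → 4 fragments:
  1–59 → 59 bp
  60–86 → 27 bp
  87–164 → 78 bp
  165–267 → 103 bp
Sorted largest to smallest: 103, 78, 59, 27 bp.

103, 78, 59, 27 bp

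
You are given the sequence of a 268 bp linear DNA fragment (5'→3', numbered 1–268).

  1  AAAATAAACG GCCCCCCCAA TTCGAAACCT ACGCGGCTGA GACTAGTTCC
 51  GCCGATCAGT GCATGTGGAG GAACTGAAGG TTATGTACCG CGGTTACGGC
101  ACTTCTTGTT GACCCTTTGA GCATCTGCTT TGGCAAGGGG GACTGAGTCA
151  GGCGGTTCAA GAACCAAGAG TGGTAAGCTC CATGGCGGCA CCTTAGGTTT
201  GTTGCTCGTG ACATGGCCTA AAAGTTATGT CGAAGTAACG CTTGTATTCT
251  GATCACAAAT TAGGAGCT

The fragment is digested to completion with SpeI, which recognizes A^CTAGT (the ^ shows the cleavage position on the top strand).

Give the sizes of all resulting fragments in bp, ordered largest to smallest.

226, 42 bp

The SpeI site (ACTAGT) starts at position 42.
SpeI cuts after the first base of each site, so after position 42.
Linear molecule, 1 cut → 2 fragments:
  1–42 → 42 bp
  43–268 → 226 bp
Sorted largest to smallest: 226, 42 bp.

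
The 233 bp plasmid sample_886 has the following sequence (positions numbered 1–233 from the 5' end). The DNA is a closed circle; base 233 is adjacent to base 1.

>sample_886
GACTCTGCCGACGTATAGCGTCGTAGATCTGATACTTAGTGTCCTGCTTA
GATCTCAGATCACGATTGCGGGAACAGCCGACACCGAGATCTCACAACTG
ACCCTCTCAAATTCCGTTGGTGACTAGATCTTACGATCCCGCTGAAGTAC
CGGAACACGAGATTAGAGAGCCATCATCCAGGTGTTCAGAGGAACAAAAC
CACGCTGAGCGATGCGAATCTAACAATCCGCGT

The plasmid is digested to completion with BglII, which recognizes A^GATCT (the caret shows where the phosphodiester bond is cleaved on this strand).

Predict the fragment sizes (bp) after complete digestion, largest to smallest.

BglII sites (AGATCT) start at positions 25, 50, 87, 126.
BglII cuts after the first base of each site, so after positions 25, 50, 87, 126.
Circular molecule, 4 cuts → 4 fragments:
  26–50 → 25 bp
  51–87 → 37 bp
  88–126 → 39 bp
  127–233 then 1–25 → 107 + 25 = 132 bp
Sorted largest to smallest: 132, 39, 37, 25 bp.

132, 39, 37, 25 bp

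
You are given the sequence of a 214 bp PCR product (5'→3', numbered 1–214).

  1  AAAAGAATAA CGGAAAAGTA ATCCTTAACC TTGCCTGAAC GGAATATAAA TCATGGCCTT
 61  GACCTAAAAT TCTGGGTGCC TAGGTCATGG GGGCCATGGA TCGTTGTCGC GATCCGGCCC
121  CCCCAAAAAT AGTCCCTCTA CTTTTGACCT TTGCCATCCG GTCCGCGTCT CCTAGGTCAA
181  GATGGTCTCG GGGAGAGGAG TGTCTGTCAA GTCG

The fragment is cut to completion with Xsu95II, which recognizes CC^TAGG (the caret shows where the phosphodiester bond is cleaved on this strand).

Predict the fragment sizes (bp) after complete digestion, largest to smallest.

92, 80, 42 bp

Xsu95II sites (CCTAGG) start at positions 79, 171.
Xsu95II cuts after base 2 of each site, so after positions 80, 172.
Linear molecule, 2 cuts → 3 fragments:
  1–80 → 80 bp
  81–172 → 92 bp
  173–214 → 42 bp
Sorted largest to smallest: 92, 80, 42 bp.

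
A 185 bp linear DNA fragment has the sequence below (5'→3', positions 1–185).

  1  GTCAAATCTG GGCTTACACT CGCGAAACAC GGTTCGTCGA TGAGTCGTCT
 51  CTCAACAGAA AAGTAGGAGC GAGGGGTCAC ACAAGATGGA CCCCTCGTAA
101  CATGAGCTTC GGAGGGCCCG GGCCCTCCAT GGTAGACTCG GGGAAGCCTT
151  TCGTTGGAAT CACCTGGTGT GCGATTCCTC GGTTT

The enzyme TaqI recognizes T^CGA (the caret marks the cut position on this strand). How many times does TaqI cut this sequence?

1

TCGA occurs starting at position 37.
TaqI cuts at 1 site.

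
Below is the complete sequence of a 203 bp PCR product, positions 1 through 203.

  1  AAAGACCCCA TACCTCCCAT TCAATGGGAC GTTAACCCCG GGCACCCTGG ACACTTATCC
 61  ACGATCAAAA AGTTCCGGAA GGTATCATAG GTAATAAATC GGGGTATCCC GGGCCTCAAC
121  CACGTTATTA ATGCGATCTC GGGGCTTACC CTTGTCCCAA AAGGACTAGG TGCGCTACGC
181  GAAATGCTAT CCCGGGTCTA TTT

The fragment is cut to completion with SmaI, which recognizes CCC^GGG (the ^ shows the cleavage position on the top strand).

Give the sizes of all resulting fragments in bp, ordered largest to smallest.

SmaI sites (CCCGGG) start at positions 37, 108, 191.
SmaI cuts after base 3 of each site, so after positions 39, 110, 193.
Linear molecule, 3 cuts → 4 fragments:
  1–39 → 39 bp
  40–110 → 71 bp
  111–193 → 83 bp
  194–203 → 10 bp
Sorted largest to smallest: 83, 71, 39, 10 bp.

83, 71, 39, 10 bp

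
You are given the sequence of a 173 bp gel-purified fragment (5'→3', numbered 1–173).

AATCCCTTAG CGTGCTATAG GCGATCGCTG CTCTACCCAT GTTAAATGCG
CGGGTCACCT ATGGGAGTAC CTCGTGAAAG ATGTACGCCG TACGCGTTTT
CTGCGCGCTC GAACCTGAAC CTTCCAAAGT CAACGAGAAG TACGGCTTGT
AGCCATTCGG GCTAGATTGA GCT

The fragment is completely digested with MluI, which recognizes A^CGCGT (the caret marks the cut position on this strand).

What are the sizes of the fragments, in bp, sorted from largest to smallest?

92, 81 bp

The MluI site (ACGCGT) starts at position 92.
MluI cuts after the first base of each site, so after position 92.
Linear molecule, 1 cut → 2 fragments:
  1–92 → 92 bp
  93–173 → 81 bp
Sorted largest to smallest: 92, 81 bp.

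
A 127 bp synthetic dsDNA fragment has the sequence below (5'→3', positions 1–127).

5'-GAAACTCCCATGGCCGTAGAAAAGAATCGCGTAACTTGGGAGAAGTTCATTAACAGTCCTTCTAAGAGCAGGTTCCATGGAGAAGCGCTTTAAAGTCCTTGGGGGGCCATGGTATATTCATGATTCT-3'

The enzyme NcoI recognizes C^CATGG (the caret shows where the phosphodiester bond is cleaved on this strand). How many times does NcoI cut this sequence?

3

CCATGG occurs starting at positions 8, 75, 107.
NcoI cuts at 3 sites.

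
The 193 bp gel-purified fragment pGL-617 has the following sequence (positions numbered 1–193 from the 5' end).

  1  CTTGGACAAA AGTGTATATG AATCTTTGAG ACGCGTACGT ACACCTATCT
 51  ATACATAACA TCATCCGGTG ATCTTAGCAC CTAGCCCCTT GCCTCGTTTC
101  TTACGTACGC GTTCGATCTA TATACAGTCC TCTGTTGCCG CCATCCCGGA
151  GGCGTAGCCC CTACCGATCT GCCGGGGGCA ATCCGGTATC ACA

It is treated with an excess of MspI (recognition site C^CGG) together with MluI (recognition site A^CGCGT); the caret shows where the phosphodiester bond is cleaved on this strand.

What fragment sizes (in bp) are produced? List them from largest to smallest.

MspI sites (CCGG) start at positions 65, 146, 172, 183.
MspI cuts after the first base of each site, so after positions 65, 146, 172, 183.
MluI sites (ACGCGT) start at positions 31, 107.
MluI cuts after the first base of each site, so after positions 31, 107.
Combined cut positions: 31, 65, 107, 146, 172, 183.
Linear molecule, 6 cuts → 7 fragments:
  1–31 → 31 bp
  32–65 → 34 bp
  66–107 → 42 bp
  108–146 → 39 bp
  147–172 → 26 bp
  173–183 → 11 bp
  184–193 → 10 bp
Sorted largest to smallest: 42, 39, 34, 31, 26, 11, 10 bp.

42, 39, 34, 31, 26, 11, 10 bp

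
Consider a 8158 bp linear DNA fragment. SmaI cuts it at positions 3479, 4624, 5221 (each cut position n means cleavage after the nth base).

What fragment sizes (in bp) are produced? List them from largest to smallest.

Linear molecule, 3 cuts → 4 fragments:
  3479 − 0 = 3479 bp
  4624 − 3479 = 1145 bp
  5221 − 4624 = 597 bp
  8158 − 5221 = 2937 bp
Sorted largest to smallest: 3479, 2937, 1145, 597 bp.

3479, 2937, 1145, 597 bp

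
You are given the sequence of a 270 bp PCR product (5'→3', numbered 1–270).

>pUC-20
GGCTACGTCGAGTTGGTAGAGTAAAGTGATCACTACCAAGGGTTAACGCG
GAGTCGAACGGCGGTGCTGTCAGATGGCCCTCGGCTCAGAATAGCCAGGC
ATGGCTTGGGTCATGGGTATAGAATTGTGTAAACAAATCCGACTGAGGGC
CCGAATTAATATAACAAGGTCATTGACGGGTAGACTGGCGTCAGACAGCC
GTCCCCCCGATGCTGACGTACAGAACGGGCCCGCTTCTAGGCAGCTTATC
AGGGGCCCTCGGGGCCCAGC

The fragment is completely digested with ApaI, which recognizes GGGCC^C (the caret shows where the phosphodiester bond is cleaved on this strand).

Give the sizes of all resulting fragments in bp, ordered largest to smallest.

151, 80, 26, 9, 4 bp

ApaI sites (GGGCCC) start at positions 147, 227, 253, 262.
ApaI cuts after base 5 of each site (before the last base), so after positions 151, 231, 257, 266.
Linear molecule, 4 cuts → 5 fragments:
  1–151 → 151 bp
  152–231 → 80 bp
  232–257 → 26 bp
  258–266 → 9 bp
  267–270 → 4 bp
Sorted largest to smallest: 151, 80, 26, 9, 4 bp.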